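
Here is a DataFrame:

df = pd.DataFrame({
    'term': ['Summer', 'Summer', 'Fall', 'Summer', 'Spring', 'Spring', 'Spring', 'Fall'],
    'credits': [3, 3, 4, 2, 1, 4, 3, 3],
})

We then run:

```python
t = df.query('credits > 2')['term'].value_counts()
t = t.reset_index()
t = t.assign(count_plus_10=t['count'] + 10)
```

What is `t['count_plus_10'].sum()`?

36

filter rows where credits > 2:
     term  credits
0  Summer        3
1  Summer        3
2    Fall        4
5  Spring        4
6  Spring        3
7    Fall        3
value_counts of term:
term
Summer    2
Fall      2
Spring    2
Name: count, dtype: int64
reset_index():
     term  count
0  Summer      2
1    Fall      2
2  Spring      2
add column count_plus_10 = t['count'] + 10:
     term  count  count_plus_10
0  Summer      2             12
1    Fall      2             12
2  Spring      2             12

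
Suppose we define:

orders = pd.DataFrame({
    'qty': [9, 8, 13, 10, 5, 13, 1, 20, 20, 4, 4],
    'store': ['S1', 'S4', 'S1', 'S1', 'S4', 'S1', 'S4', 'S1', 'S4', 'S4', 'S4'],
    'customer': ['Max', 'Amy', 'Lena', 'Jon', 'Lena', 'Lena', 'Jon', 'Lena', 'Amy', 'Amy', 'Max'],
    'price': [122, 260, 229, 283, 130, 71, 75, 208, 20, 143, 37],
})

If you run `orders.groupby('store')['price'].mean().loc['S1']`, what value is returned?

182.6

group by store, mean of price:
store
S1    182.600000
S4    110.833333
Name: price, dtype: float64
Taking the value at index 'S1' gives 182.6.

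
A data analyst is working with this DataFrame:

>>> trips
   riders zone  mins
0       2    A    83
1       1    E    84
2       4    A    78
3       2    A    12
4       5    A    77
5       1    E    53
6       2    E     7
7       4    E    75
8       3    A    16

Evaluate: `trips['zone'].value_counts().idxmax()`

A

value_counts of zone:
zone
A    5
E    4
Name: count, dtype: int64
Then the label with the largest value: A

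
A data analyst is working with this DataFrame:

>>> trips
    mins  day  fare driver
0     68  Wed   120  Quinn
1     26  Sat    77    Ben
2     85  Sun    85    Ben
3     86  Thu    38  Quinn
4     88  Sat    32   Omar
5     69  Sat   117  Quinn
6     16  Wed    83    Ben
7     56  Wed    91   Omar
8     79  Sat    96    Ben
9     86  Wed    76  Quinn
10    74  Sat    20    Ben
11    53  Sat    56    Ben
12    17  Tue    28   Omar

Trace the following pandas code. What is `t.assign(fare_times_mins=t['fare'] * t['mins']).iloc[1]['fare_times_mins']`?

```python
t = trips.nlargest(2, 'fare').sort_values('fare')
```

8160

take 2 rows with largest fare:
   mins  day  fare driver
0    68  Wed   120  Quinn
5    69  Sat   117  Quinn
sort by fare:
   mins  day  fare driver
5    69  Sat   117  Quinn
0    68  Wed   120  Quinn
add column fare_times_mins = t['fare'] * t['mins']:
   mins  day  fare driver  fare_times_mins
5    69  Sat   117  Quinn             8073
0    68  Wed   120  Quinn             8160
The value at position 1, column 'fare_times_mins' is 8160.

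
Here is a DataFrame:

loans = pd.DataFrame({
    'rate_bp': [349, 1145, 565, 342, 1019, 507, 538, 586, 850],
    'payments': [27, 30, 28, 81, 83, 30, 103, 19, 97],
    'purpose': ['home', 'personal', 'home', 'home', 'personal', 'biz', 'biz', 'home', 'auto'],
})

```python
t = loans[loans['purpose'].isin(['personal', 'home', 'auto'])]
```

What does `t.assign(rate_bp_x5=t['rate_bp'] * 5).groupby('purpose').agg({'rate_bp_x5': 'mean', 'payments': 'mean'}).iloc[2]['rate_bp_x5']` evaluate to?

5410.0

filter rows where purpose in ['personal', 'home', 'auto']:
   rate_bp  payments   purpose
0      349        27      home
1     1145        30  personal
2      565        28      home
3      342        81      home
4     1019        83  personal
7      586        19      home
8      850        97      auto
add column rate_bp_x5 = t['rate_bp'] * 5:
   rate_bp  payments   purpose  rate_bp_x5
0      349        27      home        1745
1     1145        30  personal        5725
2      565        28      home        2825
3      342        81      home        1710
4     1019        83  personal        5095
7      586        19      home        2930
8      850        97      auto        4250
group by purpose: mean(rate_bp_x5), mean(payments):
          rate_bp_x5  payments
purpose                       
auto          4250.0     97.00
home          2302.5     38.75
personal      5410.0     56.50
Taking the value at position 2, column 'rate_bp_x5' gives 5410.0.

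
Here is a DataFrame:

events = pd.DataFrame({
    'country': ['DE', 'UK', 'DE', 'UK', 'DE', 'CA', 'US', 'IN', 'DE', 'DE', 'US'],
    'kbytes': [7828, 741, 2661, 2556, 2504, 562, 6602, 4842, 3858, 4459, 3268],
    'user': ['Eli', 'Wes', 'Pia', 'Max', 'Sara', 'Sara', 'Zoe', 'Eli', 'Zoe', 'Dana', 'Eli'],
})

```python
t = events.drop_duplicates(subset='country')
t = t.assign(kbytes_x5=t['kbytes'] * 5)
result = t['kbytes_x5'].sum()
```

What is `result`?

102875

drop duplicate country (keep=first):
  country  kbytes  user
0      DE    7828   Eli
1      UK     741   Wes
5      CA     562  Sara
6      US    6602   Zoe
7      IN    4842   Eli
add column kbytes_x5 = t['kbytes'] * 5:
  country  kbytes  user  kbytes_x5
0      DE    7828   Eli      39140
1      UK     741   Wes       3705
5      CA     562  Sara       2810
6      US    6602   Zoe      33010
7      IN    4842   Eli      24210
Then the sum of column 'kbytes_x5': 102875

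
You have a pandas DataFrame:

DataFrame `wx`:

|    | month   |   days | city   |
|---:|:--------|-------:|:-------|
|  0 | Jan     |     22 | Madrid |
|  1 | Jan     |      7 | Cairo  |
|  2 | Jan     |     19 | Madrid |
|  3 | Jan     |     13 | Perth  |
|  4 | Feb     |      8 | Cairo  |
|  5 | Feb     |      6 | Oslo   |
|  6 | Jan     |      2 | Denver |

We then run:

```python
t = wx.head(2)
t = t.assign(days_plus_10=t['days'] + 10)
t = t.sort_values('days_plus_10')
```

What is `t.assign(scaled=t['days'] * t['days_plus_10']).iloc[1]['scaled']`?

704

take first 2 rows:
  month  days    city
0   Jan    22  Madrid
1   Jan     7   Cairo
add column days_plus_10 = t['days'] + 10:
  month  days    city  days_plus_10
0   Jan    22  Madrid            32
1   Jan     7   Cairo            17
sort by days_plus_10:
  month  days    city  days_plus_10
1   Jan     7   Cairo            17
0   Jan    22  Madrid            32
add column scaled = t['days'] * t['days_plus_10']:
  month  days    city  days_plus_10  scaled
1   Jan     7   Cairo            17     119
0   Jan    22  Madrid            32     704
Taking the value at position 1, column 'scaled' gives 704.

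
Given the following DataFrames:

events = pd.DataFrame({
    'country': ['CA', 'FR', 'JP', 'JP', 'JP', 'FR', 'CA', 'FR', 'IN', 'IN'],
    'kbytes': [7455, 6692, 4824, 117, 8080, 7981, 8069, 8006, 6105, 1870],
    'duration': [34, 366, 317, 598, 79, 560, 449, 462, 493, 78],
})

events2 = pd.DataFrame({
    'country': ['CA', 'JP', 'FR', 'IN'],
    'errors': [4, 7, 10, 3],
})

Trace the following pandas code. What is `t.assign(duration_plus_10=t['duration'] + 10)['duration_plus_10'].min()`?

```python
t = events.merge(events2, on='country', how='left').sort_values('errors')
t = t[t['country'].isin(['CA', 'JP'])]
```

44

merge on 'country' (how='left') → 10 rows:
  country  kbytes  duration  errors
0      CA    7455        34       4
1      FR    6692       366      10
2      JP    4824       317       7
3      JP     117       598       7
4      JP    8080        79       7
5      FR    7981       560      10
6      CA    8069       449       4
7      FR    8006       462      10
8      IN    6105       493       3
9      IN    1870        78       3
sort by errors:
  country  kbytes  duration  errors
8      IN    6105       493       3
9      IN    1870        78       3
0      CA    7455        34       4
6      CA    8069       449       4
2      JP    4824       317       7
3      JP     117       598       7
4      JP    8080        79       7
1      FR    6692       366      10
5      FR    7981       560      10
7      FR    8006       462      10
filter rows where country in ['CA', 'JP']:
  country  kbytes  duration  errors
0      CA    7455        34       4
6      CA    8069       449       4
2      JP    4824       317       7
3      JP     117       598       7
4      JP    8080        79       7
add column duration_plus_10 = t['duration'] + 10:
  country  kbytes  duration  errors  duration_plus_10
0      CA    7455        34       4                44
6      CA    8069       449       4               459
2      JP    4824       317       7               327
3      JP     117       598       7               608
4      JP    8080        79       7                89
The min of column 'duration_plus_10' is 44.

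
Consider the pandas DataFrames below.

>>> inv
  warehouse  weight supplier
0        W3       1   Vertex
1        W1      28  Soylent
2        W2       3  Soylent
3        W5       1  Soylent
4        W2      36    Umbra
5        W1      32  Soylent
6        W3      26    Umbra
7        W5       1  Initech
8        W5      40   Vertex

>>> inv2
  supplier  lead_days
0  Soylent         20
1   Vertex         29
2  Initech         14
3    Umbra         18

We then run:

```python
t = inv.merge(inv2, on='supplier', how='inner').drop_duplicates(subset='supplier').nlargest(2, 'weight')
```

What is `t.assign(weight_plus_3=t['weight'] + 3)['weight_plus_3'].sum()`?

merge on 'supplier' (how='inner') → 9 rows:
  warehouse  weight supplier  lead_days
0        W3       1   Vertex         29
1        W1      28  Soylent         20
2        W2       3  Soylent         20
3        W5       1  Soylent         20
4        W2      36    Umbra         18
5        W1      32  Soylent         20
6        W3      26    Umbra         18
7        W5       1  Initech         14
8        W5      40   Vertex         29
drop duplicate supplier (keep=first):
  warehouse  weight supplier  lead_days
0        W3       1   Vertex         29
1        W1      28  Soylent         20
4        W2      36    Umbra         18
7        W5       1  Initech         14
take 2 rows with largest weight:
  warehouse  weight supplier  lead_days
4        W2      36    Umbra         18
1        W1      28  Soylent         20
add column weight_plus_3 = t['weight'] + 3:
  warehouse  weight supplier  lead_days  weight_plus_3
4        W2      36    Umbra         18             39
1        W1      28  Soylent         20             31
sum of column 'weight_plus_3' → 70

70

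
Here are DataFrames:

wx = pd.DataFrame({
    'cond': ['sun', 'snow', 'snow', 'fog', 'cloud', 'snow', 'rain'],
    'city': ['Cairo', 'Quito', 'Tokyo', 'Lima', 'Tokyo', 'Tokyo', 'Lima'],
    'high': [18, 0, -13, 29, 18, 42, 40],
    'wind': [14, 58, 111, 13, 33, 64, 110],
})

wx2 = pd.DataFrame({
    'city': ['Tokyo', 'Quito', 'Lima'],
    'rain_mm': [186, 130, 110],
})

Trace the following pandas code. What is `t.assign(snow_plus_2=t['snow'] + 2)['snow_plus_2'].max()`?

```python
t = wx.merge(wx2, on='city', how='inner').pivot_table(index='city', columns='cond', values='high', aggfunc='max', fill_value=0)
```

merge on 'city' (how='inner') → 6 rows:
    cond   city  high  wind  rain_mm
0   snow  Quito     0    58      130
1   snow  Tokyo   -13   111      186
2    fog   Lima    29    13      110
3  cloud  Tokyo    18    33      186
4   snow  Tokyo    42    64      186
5   rain   Lima    40   110      110
pivot: rows=city, cols=cond, max(high):
cond   cloud  fog  rain  snow
city                         
Lima       0   29    40     0
Quito      0    0     0     0
Tokyo     18    0     0    42
add column snow_plus_2 = t['snow'] + 2:
cond   cloud  fog  rain  snow  snow_plus_2
city                                      
Lima       0   29    40     0            2
Quito      0    0     0     0            2
Tokyo     18    0     0    42           44
max of column 'snow_plus_2' → 44

44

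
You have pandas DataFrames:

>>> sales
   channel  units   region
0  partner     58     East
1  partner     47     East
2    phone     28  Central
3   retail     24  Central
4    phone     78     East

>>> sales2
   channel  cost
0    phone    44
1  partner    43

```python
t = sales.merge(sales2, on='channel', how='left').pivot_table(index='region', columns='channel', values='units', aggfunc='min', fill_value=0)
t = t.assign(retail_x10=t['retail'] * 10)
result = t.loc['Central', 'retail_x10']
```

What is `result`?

240

merge on 'channel' (how='left') → 5 rows:
   channel  units   region  cost
0  partner     58     East  43.0
1  partner     47     East  43.0
2    phone     28  Central  44.0
3   retail     24  Central   NaN
4    phone     78     East  44.0
pivot: rows=region, cols=channel, min(units):
channel  partner  phone  retail
region                         
Central        0     28      24
East          47     78       0
add column retail_x10 = t['retail'] * 10:
channel  partner  phone  retail  retail_x10
region                                     
Central        0     28      24         240
East          47     78       0           0
Then the value at row 'Central', column 'retail_x10': 240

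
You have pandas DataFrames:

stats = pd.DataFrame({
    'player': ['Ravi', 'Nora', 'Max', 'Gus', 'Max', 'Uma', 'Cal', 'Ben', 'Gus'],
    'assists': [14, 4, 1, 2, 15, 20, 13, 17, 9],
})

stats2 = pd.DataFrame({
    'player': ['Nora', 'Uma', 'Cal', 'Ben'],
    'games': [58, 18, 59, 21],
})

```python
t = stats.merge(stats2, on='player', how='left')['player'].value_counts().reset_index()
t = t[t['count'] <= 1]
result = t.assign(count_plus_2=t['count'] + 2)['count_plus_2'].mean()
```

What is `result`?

3.0

merge on 'player' (how='left') → 9 rows:
  player  assists  games
0   Ravi       14    NaN
1   Nora        4   58.0
2    Max        1    NaN
3    Gus        2    NaN
4    Max       15    NaN
5    Uma       20   18.0
6    Cal       13   59.0
7    Ben       17   21.0
8    Gus        9    NaN
value_counts of player:
player
Max     2
Gus     2
Ravi    1
Nora    1
Uma     1
Cal     1
Ben     1
Name: count, dtype: int64
reset_index():
  player  count
0    Max      2
1    Gus      2
2   Ravi      1
3   Nora      1
4    Uma      1
5    Cal      1
6    Ben      1
filter rows where count <= 1:
  player  count
2   Ravi      1
3   Nora      1
4    Uma      1
5    Cal      1
6    Ben      1
add column count_plus_2 = t['count'] + 2:
  player  count  count_plus_2
2   Ravi      1             3
3   Nora      1             3
4    Uma      1             3
5    Cal      1             3
6    Ben      1             3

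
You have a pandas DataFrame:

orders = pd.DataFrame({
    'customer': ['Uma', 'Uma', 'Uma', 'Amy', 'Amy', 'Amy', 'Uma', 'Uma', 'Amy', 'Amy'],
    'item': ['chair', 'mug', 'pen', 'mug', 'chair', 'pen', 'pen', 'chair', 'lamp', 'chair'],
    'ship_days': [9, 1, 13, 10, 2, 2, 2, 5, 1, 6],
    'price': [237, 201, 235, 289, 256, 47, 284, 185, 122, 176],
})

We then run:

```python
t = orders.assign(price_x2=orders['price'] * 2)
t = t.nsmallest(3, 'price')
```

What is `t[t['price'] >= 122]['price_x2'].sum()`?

add column price_x2 = orders['price'] * 2:
  customer   item  ship_days  price  price_x2
0      Uma  chair          9    237       474
1      Uma    mug          1    201       402
2      Uma    pen         13    235       470
3      Amy    mug         10    289       578
4      Amy  chair          2    256       512
5      Amy    pen          2     47        94
6      Uma    pen          2    284       568
7      Uma  chair          5    185       370
8      Amy   lamp          1    122       244
9      Amy  chair          6    176       352
take 3 rows with smallest price:
  customer   item  ship_days  price  price_x2
5      Amy    pen          2     47        94
8      Amy   lamp          1    122       244
9      Amy  chair          6    176       352
filter rows where price >= 122:
  customer   item  ship_days  price  price_x2
8      Amy   lamp          1    122       244
9      Amy  chair          6    176       352

596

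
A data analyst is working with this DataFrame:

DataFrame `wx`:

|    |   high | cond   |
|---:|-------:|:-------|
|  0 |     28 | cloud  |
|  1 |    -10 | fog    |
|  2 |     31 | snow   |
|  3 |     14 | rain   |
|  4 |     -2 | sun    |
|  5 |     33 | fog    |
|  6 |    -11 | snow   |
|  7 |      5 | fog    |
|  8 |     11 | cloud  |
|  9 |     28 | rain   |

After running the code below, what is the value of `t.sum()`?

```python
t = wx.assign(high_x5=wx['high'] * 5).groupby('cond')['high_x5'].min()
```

add column high_x5 = wx['high'] * 5:
   high   cond  high_x5
0    28  cloud      140
1   -10    fog      -50
2    31   snow      155
3    14   rain       70
4    -2    sun      -10
5    33    fog      165
6   -11   snow      -55
7     5    fog       25
8    11  cloud       55
9    28   rain      140
group by cond, min of high_x5:
cond
cloud    55
fog     -50
rain     70
snow    -55
sun     -10
Name: high_x5, dtype: int64

10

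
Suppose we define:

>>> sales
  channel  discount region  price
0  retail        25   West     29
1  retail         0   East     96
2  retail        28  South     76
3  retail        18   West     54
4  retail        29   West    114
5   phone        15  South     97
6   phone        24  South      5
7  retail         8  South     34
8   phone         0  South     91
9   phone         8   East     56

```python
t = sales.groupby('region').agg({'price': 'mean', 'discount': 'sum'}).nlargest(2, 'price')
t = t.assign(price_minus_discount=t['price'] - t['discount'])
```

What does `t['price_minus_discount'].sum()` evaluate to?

group by region: mean(price), sum(discount):
            price  discount
region                     
East    76.000000         8
South   60.600000        75
West    65.666667        72
take 2 rows with largest price:
            price  discount
region                     
East    76.000000         8
West    65.666667        72
add column price_minus_discount = t['price'] - t['discount']:
            price  discount  price_minus_discount
region                                           
East    76.000000         8             68.000000
West    65.666667        72             -6.333333

61.6666666667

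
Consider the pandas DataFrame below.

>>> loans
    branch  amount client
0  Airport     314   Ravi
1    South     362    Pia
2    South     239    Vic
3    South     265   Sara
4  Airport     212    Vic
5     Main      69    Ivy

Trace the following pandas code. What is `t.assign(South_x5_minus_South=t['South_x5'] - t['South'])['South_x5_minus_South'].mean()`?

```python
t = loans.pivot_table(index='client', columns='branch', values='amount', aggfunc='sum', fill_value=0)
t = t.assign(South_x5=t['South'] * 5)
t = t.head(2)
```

pivot: rows=client, cols=branch, sum(amount):
branch  Airport  Main  South
client                      
Ivy           0    69      0
Pia           0     0    362
Ravi        314     0      0
Sara          0     0    265
Vic         212     0    239
add column South_x5 = t['South'] * 5:
branch  Airport  Main  South  South_x5
client                                
Ivy           0    69      0         0
Pia           0     0    362      1810
Ravi        314     0      0         0
Sara          0     0    265      1325
Vic         212     0    239      1195
take first 2 rows:
branch  Airport  Main  South  South_x5
client                                
Ivy           0    69      0         0
Pia           0     0    362      1810
add column South_x5_minus_South = t['South_x5'] - t['South']:
branch  Airport  Main  South  South_x5  South_x5_minus_South
client                                                      
Ivy           0    69      0         0                     0
Pia           0     0    362      1810                  1448
Finally, mean of column 'South_x5_minus_South' = 724.0.

724.0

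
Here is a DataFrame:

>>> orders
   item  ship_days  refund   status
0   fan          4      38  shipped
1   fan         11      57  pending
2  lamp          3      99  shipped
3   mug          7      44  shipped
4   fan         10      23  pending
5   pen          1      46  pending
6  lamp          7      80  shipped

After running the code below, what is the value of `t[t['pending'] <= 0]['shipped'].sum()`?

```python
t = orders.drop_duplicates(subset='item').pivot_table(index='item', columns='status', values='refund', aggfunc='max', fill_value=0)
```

181

drop duplicate item (keep=first):
   item  ship_days  refund   status
0   fan          4      38  shipped
2  lamp          3      99  shipped
3   mug          7      44  shipped
5   pen          1      46  pending
pivot: rows=item, cols=status, max(refund):
status  pending  shipped
item                    
fan           0       38
lamp          0       99
mug           0       44
pen          46        0
filter rows where pending <= 0:
status  pending  shipped
item                    
fan           0       38
lamp          0       99
mug           0       44
sum of column 'shipped' → 181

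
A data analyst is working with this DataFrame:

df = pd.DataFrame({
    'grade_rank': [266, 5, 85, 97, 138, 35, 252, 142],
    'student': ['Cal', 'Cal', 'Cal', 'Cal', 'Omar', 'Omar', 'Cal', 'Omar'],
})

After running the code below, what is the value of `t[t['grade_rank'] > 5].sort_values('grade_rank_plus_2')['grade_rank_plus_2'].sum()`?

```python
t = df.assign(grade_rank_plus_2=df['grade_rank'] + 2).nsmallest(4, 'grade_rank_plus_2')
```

add column grade_rank_plus_2 = df['grade_rank'] + 2:
   grade_rank student  grade_rank_plus_2
0         266     Cal                268
1           5     Cal                  7
2          85     Cal                 87
3          97     Cal                 99
4         138    Omar                140
5          35    Omar                 37
6         252     Cal                254
7         142    Omar                144
take 4 rows with smallest grade_rank_plus_2:
   grade_rank student  grade_rank_plus_2
1           5     Cal                  7
5          35    Omar                 37
2          85     Cal                 87
3          97     Cal                 99
filter rows where grade_rank > 5:
   grade_rank student  grade_rank_plus_2
5          35    Omar                 37
2          85     Cal                 87
3          97     Cal                 99
sort by grade_rank_plus_2:
   grade_rank student  grade_rank_plus_2
5          35    Omar                 37
2          85     Cal                 87
3          97     Cal                 99
Hence 223.

223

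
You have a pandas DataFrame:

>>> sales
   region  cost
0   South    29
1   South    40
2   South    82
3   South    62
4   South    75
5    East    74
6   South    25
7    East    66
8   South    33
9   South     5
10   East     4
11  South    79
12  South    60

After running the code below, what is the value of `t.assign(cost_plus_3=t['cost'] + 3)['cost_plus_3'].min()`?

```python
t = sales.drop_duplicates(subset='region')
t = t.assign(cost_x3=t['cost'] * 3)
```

drop duplicate region (keep=first):
  region  cost
0  South    29
5   East    74
add column cost_x3 = t['cost'] * 3:
  region  cost  cost_x3
0  South    29       87
5   East    74      222
add column cost_plus_3 = t['cost'] + 3:
  region  cost  cost_x3  cost_plus_3
0  South    29       87           32
5   East    74      222           77

32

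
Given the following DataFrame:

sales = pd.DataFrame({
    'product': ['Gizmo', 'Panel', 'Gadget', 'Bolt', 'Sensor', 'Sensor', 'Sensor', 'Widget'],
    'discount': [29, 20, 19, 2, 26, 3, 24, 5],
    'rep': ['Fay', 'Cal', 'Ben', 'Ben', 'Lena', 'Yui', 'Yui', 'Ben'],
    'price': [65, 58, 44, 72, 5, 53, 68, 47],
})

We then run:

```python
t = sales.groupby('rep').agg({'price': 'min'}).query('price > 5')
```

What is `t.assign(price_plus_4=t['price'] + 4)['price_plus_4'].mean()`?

59.0

group by rep, min of price:
      price
rep        
Ben      44
Cal      58
Fay      65
Lena      5
Yui      53
filter rows where price > 5:
     price
rep       
Ben     44
Cal     58
Fay     65
Yui     53
add column price_plus_4 = t['price'] + 4:
     price  price_plus_4
rep                     
Ben     44            48
Cal     58            62
Fay     65            69
Yui     53            57
Hence 59.0.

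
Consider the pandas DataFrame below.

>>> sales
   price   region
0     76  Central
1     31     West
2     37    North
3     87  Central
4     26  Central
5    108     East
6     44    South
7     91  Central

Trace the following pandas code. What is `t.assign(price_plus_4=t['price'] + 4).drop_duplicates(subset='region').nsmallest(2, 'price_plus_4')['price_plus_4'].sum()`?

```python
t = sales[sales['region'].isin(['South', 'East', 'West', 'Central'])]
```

filter rows where region in ['South', 'East', 'West', 'Central']:
   price   region
0     76  Central
1     31     West
3     87  Central
4     26  Central
5    108     East
6     44    South
7     91  Central
add column price_plus_4 = t['price'] + 4:
   price   region  price_plus_4
0     76  Central            80
1     31     West            35
3     87  Central            91
4     26  Central            30
5    108     East           112
6     44    South            48
7     91  Central            95
drop duplicate region (keep=first):
   price   region  price_plus_4
0     76  Central            80
1     31     West            35
5    108     East           112
6     44    South            48
take 2 rows with smallest price_plus_4:
   price region  price_plus_4
1     31   West            35
6     44  South            48

83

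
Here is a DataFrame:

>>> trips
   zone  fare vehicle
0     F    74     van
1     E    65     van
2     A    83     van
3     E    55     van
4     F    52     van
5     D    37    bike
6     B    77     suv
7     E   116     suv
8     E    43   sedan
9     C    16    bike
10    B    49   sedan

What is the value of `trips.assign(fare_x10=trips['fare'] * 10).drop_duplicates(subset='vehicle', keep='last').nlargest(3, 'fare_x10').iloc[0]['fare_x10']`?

add column fare_x10 = trips['fare'] * 10:
   zone  fare vehicle  fare_x10
0     F    74     van       740
1     E    65     van       650
2     A    83     van       830
3     E    55     van       550
4     F    52     van       520
5     D    37    bike       370
6     B    77     suv       770
7     E   116     suv      1160
8     E    43   sedan       430
9     C    16    bike       160
10    B    49   sedan       490
drop duplicate vehicle (keep=last):
   zone  fare vehicle  fare_x10
4     F    52     van       520
7     E   116     suv      1160
9     C    16    bike       160
10    B    49   sedan       490
take 3 rows with largest fare_x10:
   zone  fare vehicle  fare_x10
7     E   116     suv      1160
4     F    52     van       520
10    B    49   sedan       490

1160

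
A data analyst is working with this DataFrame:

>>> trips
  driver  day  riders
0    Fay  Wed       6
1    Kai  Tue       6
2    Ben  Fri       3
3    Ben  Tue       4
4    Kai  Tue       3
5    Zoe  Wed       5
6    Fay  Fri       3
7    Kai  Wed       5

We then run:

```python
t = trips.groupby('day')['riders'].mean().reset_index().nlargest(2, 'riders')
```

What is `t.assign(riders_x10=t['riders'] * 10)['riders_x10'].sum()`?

96.6666666667

group by day, mean of riders:
day
Fri    3.000000
Tue    4.333333
Wed    5.333333
Name: riders, dtype: float64
reset_index():
   day    riders
0  Fri  3.000000
1  Tue  4.333333
2  Wed  5.333333
take 2 rows with largest riders:
   day    riders
2  Wed  5.333333
1  Tue  4.333333
add column riders_x10 = t['riders'] * 10:
   day    riders  riders_x10
2  Wed  5.333333   53.333333
1  Tue  4.333333   43.333333
The sum of column 'riders_x10' is 96.6666666667.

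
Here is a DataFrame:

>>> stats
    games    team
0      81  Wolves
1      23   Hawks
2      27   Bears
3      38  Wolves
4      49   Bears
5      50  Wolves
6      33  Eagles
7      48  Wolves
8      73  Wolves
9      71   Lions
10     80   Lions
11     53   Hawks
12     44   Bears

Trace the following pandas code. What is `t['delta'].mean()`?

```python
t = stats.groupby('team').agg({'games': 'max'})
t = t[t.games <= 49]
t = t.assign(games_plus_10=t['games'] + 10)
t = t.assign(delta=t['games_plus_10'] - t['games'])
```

10.0

group by team, max of games:
        games
team         
Bears      49
Eagles     33
Hawks      53
Lions      80
Wolves     81
filter rows where games <= 49:
        games
team         
Bears      49
Eagles     33
add column games_plus_10 = t['games'] + 10:
        games  games_plus_10
team                        
Bears      49             59
Eagles     33             43
add column delta = t['games_plus_10'] - t['games']:
        games  games_plus_10  delta
team                               
Bears      49             59     10
Eagles     33             43     10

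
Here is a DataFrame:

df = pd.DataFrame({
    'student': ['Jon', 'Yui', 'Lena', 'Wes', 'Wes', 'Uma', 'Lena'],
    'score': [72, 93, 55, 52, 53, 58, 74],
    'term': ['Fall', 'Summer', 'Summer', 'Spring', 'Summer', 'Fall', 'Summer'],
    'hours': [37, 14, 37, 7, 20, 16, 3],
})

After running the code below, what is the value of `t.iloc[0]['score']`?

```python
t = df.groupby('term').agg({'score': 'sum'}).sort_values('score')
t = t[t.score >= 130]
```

group by term, sum of score:
        score
term         
Fall      130
Spring     52
Summer    275
sort by score:
        score
term         
Spring     52
Fall      130
Summer    275
filter rows where score >= 130:
        score
term         
Fall      130
Summer    275
So iloc[0]['score'] = 130.

130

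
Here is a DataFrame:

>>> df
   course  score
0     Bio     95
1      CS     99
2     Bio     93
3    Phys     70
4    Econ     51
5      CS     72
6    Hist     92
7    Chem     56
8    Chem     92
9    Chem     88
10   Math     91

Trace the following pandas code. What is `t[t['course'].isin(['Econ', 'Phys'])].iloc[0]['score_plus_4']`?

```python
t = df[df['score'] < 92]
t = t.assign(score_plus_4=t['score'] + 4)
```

74

filter rows where score < 92:
   course  score
3    Phys     70
4    Econ     51
5      CS     72
7    Chem     56
9    Chem     88
10   Math     91
add column score_plus_4 = t['score'] + 4:
   course  score  score_plus_4
3    Phys     70            74
4    Econ     51            55
5      CS     72            76
7    Chem     56            60
9    Chem     88            92
10   Math     91            95
filter rows where course in ['Econ', 'Phys']:
  course  score  score_plus_4
3   Phys     70            74
4   Econ     51            55
Reading off the value at position 0, column 'score_plus_4', we get 74.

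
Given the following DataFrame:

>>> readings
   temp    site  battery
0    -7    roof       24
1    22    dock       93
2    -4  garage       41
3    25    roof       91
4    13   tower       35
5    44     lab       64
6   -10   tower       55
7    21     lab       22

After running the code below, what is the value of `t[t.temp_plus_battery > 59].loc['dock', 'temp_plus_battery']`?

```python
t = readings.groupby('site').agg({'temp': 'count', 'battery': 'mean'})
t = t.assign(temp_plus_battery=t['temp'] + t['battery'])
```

group by site: count(temp), mean(battery):
        temp  battery
site                 
dock       1     93.0
garage     1     41.0
lab        2     43.0
roof       2     57.5
tower      2     45.0
add column temp_plus_battery = t['temp'] + t['battery']:
        temp  battery  temp_plus_battery
site                                    
dock       1     93.0               94.0
garage     1     41.0               42.0
lab        2     43.0               45.0
roof       2     57.5               59.5
tower      2     45.0               47.0
filter rows where temp_plus_battery > 59:
      temp  battery  temp_plus_battery
site                                  
dock     1     93.0               94.0
roof     2     57.5               59.5
value at row 'dock', column 'temp_plus_battery' → 94.0

94.0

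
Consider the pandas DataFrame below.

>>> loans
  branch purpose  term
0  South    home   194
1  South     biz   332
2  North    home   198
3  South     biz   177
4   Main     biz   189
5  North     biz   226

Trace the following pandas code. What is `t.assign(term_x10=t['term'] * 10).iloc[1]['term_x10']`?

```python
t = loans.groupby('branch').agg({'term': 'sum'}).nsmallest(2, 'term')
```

4240

group by branch, sum of term:
        term
branch      
Main     189
North    424
South    703
take 2 rows with smallest term:
        term
branch      
Main     189
North    424
add column term_x10 = t['term'] * 10:
        term  term_x10
branch                
Main     189      1890
North    424      4240
Finally, value at position 1, column 'term_x10' = 4240.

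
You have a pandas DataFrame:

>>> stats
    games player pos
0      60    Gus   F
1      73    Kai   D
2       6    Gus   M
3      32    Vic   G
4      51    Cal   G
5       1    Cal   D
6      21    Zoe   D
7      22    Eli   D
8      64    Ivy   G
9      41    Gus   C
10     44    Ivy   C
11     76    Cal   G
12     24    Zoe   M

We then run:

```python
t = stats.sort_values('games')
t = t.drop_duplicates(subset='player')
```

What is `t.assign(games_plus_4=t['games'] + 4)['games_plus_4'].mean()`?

sort by games:
    games player pos
5       1    Cal   D
2       6    Gus   M
6      21    Zoe   D
7      22    Eli   D
12     24    Zoe   M
3      32    Vic   G
9      41    Gus   C
10     44    Ivy   C
4      51    Cal   G
0      60    Gus   F
8      64    Ivy   G
1      73    Kai   D
11     76    Cal   G
drop duplicate player (keep=first):
    games player pos
5       1    Cal   D
2       6    Gus   M
6      21    Zoe   D
7      22    Eli   D
3      32    Vic   G
10     44    Ivy   C
1      73    Kai   D
add column games_plus_4 = t['games'] + 4:
    games player pos  games_plus_4
5       1    Cal   D             5
2       6    Gus   M            10
6      21    Zoe   D            25
7      22    Eli   D            26
3      32    Vic   G            36
10     44    Ivy   C            48
1      73    Kai   D            77
So mean() = 32.4285714286.

32.4285714286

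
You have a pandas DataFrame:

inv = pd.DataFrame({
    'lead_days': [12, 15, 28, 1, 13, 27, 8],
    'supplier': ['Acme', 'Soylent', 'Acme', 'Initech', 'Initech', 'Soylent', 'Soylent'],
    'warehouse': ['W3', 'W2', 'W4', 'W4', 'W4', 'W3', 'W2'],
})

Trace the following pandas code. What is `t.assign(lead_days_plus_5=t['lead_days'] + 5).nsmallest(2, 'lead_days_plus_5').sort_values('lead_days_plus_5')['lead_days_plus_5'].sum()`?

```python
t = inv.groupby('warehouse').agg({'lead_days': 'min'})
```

group by warehouse, min of lead_days:
           lead_days
warehouse           
W2                 8
W3                12
W4                 1
add column lead_days_plus_5 = t['lead_days'] + 5:
           lead_days  lead_days_plus_5
warehouse                             
W2                 8                13
W3                12                17
W4                 1                 6
take 2 rows with smallest lead_days_plus_5:
           lead_days  lead_days_plus_5
warehouse                             
W4                 1                 6
W2                 8                13
sort by lead_days_plus_5:
           lead_days  lead_days_plus_5
warehouse                             
W4                 1                 6
W2                 8                13
Taking the sum of column 'lead_days_plus_5' gives 19.

19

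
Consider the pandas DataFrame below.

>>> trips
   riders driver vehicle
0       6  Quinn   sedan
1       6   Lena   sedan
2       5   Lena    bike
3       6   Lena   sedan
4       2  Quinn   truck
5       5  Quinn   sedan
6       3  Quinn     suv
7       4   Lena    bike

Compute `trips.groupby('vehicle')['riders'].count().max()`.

group by vehicle, count of riders:
vehicle
bike     2
sedan    4
suv      1
truck    1
Name: riders, dtype: int64

4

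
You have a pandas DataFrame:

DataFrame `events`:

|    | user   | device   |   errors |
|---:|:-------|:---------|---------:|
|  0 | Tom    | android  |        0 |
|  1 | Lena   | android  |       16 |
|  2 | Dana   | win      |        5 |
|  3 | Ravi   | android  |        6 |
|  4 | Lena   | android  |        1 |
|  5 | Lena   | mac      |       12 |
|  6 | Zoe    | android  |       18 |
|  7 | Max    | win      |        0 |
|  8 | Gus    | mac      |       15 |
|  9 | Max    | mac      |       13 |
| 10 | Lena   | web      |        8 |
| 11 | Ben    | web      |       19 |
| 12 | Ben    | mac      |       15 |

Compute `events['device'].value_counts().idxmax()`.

android

value_counts of device:
device
android    5
mac        4
win        2
web        2
Name: count, dtype: int64
Reading off the label with the largest value, we get android.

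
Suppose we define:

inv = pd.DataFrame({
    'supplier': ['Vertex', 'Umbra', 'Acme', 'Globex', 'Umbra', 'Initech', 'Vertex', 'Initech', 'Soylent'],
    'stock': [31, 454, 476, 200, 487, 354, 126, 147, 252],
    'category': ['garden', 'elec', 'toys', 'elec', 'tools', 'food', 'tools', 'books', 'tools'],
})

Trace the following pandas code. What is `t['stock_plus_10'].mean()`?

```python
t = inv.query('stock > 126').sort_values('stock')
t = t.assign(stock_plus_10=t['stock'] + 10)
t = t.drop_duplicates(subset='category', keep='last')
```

393.6

filter rows where stock > 126:
  supplier  stock category
1    Umbra    454     elec
2     Acme    476     toys
3   Globex    200     elec
4    Umbra    487    tools
5  Initech    354     food
7  Initech    147    books
8  Soylent    252    tools
sort by stock:
  supplier  stock category
7  Initech    147    books
3   Globex    200     elec
8  Soylent    252    tools
5  Initech    354     food
1    Umbra    454     elec
2     Acme    476     toys
4    Umbra    487    tools
add column stock_plus_10 = t['stock'] + 10:
  supplier  stock category  stock_plus_10
7  Initech    147    books            157
3   Globex    200     elec            210
8  Soylent    252    tools            262
5  Initech    354     food            364
1    Umbra    454     elec            464
2     Acme    476     toys            486
4    Umbra    487    tools            497
drop duplicate category (keep=last):
  supplier  stock category  stock_plus_10
7  Initech    147    books            157
5  Initech    354     food            364
1    Umbra    454     elec            464
2     Acme    476     toys            486
4    Umbra    487    tools            497
mean of column 'stock_plus_10' → 393.6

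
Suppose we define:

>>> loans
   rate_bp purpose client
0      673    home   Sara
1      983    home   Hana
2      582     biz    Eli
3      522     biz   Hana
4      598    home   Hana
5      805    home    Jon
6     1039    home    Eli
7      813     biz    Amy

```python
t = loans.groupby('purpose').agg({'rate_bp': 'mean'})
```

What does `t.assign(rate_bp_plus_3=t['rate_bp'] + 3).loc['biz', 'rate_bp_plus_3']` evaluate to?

642.0

group by purpose, mean of rate_bp:
         rate_bp
purpose         
biz        639.0
home       819.6
add column rate_bp_plus_3 = t['rate_bp'] + 3:
         rate_bp  rate_bp_plus_3
purpose                         
biz        639.0           642.0
home       819.6           822.6
Finally, value at row 'biz', column 'rate_bp_plus_3' = 642.0.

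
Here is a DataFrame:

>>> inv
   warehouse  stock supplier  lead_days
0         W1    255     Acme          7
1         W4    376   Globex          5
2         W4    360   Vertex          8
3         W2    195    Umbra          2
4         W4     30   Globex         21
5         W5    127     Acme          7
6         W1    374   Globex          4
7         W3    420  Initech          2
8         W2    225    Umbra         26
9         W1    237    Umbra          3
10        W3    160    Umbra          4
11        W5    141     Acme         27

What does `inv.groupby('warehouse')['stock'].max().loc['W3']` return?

group by warehouse, max of stock:
warehouse
W1    374
W2    225
W3    420
W4    376
W5    141
Name: stock, dtype: int64
Taking the value at index 'W3' gives 420.

420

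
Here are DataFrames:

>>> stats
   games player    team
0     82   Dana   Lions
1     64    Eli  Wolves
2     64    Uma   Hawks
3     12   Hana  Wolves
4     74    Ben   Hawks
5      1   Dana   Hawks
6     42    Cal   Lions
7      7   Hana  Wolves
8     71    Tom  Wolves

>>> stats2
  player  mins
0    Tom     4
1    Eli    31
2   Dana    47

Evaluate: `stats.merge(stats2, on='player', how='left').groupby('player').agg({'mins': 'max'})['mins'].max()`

merge on 'player' (how='left') → 9 rows:
   games player    team  mins
0     82   Dana   Lions  47.0
1     64    Eli  Wolves  31.0
2     64    Uma   Hawks   NaN
3     12   Hana  Wolves   NaN
4     74    Ben   Hawks   NaN
5      1   Dana   Hawks  47.0
6     42    Cal   Lions   NaN
7      7   Hana  Wolves   NaN
8     71    Tom  Wolves   4.0
group by player, max of mins:
        mins
player      
Ben      NaN
Cal      NaN
Dana    47.0
Eli     31.0
Hana     NaN
Tom      4.0
Uma      NaN
Hence 47.0.

47.0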